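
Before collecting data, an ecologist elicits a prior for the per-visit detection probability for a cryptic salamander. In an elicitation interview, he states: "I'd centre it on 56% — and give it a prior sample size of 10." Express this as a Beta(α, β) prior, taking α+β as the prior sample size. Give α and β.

α = 5.6, β = 4.4

Under the effective-sample-size interpretation, Beta(α, β) has prior mean α/(α+β) and prior sample size α+β.
So α+β = 10 and α/(α+β) = 0.56, giving α = 0.56·10 = 5.6 and β = 10 − 5.6 = 4.4.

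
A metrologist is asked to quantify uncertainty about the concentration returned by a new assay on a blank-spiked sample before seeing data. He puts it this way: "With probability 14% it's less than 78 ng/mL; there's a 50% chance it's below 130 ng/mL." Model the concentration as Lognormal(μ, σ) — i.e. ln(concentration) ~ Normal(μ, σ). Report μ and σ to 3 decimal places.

If T ~ Lognormal(μ,σ) then ln T ~ Normal(μ,σ), so the p-quantile of ln T is μ + z_p·σ.
ln(78) = 4.357 and ln(130) = 4.868; z_{0.14} = -1.08, z_{0.5} = 0.
σ = (4.868 − 4.357)/(0 − (-1.08)) = 0.473.
μ = 4.357 − (-1.08)·0.473 = 4.868.

μ ≈ 4.868, σ ≈ 0.473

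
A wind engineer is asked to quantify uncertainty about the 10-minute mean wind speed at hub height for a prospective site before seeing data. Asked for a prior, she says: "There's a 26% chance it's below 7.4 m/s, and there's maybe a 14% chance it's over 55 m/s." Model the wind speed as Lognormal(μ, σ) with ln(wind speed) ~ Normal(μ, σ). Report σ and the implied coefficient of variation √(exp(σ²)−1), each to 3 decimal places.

σ ≈ 1.164, CV ≈ 1.695

If T ~ Lognormal(μ,σ) then ln T ~ Normal(μ,σ), so the p-quantile of ln T is μ + z_p·σ.
ln(7.4) = 2.001 and ln(55) = 4.007; z_{0.26} = -0.6433, z_{0.86} = 1.08.
σ = (4.007 − 2.001)/(1.08 − (-0.6433)) = 1.164.
μ = 2.001 − (-0.6433)·1.164 = 2.750.
CV = √(exp(σ²)−1) = √(exp(1.3542)−1) = 1.695.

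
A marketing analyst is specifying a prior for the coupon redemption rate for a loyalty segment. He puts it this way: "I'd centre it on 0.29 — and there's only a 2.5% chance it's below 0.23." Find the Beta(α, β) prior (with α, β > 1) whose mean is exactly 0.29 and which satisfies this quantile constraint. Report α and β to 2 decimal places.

α ≈ 59.32, β ≈ 145.23

With mean 0.29 fixed, write α = 0.29s, β = 0.71s where s = α+β.
Need P(θ < 0.23) = 0.025 under Beta(0.29s, 0.71s). Normal approximation: (q−m)/√(m(1−m)/s) ≈ z_{0.025} = -1.96, so s ≈ 0.29·0.71·(-1.96)²/(0.23−0.29)² = 219.7.
At s = 219.7: P(θ<0.23) ≈ 0.021. Adjusting to match 0.025 gives s ≈ 204.55.
So α = 0.29·204.55 ≈ 59.32, β = 0.71·204.55 ≈ 145.23.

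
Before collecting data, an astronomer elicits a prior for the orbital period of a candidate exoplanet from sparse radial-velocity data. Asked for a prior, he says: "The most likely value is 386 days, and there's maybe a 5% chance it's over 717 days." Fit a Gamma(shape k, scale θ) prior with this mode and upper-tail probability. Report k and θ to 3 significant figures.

Gamma(k,θ) with k>1 has mode (k−1)θ, so θ = 386/(k−1).
Need P(X < 717) = 0.95 with θ tied to k this way. Start at k = 2, θ = 386: P(X<717) ≈ 0.554.
Too low — raise k to concentrate. Iterating converges to k ≈ 8.26.
Then θ = 386/(8.26−1) ≈ 53.2.

k ≈ 8.26, θ ≈ 53.2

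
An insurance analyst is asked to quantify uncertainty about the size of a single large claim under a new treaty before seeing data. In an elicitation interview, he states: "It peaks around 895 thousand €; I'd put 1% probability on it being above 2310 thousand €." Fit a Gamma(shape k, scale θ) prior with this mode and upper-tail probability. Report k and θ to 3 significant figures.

k ≈ 6.18, θ ≈ 173

Gamma(k,θ) with k>1 has mode (k−1)θ, so θ = 895/(k−1).
Need P(X < 2310) = 0.99 with θ tied to k this way. Start at k = 2, θ = 895: P(X<2310) ≈ 0.729.
Too low — raise k to concentrate. Iterating converges to k ≈ 6.18.
Then θ = 895/(6.18−1) ≈ 173.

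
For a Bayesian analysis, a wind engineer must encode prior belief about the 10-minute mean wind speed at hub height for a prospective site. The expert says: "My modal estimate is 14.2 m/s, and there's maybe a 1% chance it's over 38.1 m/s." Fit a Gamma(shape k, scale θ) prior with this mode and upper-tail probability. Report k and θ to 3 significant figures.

k ≈ 5.74, θ ≈ 2.99

Gamma(k,θ) with k>1 has mode (k−1)θ, so θ = 14.2/(k−1).
Need P(X < 38.1) = 0.99 with θ tied to k this way. Start at k = 2, θ = 14.2: P(X<38.1) ≈ 0.748.
Too low — raise k to concentrate. Iterating converges to k ≈ 5.74.
Then θ = 14.2/(5.74−1) ≈ 2.99.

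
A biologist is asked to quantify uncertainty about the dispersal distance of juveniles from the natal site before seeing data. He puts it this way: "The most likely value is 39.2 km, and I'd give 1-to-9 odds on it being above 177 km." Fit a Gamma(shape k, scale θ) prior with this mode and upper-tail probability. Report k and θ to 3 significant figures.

Gamma(k,θ) with k>1 has mode (k−1)θ, so θ = 39.2/(k−1).
Need P(X < 177) = 0.9 with θ tied to k this way. Start at k = 2, θ = 39.2: P(X<177) ≈ 0.940.
Too high — lower k to spread out. Iterating converges to k ≈ 1.79.
Then θ = 39.2/(1.79−1) ≈ 49.5.

k ≈ 1.79, θ ≈ 49.5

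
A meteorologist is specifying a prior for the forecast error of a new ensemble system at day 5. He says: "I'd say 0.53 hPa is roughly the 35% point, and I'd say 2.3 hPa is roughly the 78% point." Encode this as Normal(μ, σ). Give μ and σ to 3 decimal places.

The p-quantile of Normal(μ,σ) is μ + z_p·σ, with z_{0.35} = -0.3853 and z_{0.78} = 0.7722.
Eliminate σ: μ = (z₂·x₁ − z₁·x₂)/(z₂ − z₁) = (0.7722·0.53 − (-0.3853)·2.3)/1.158 = 1.119.
Then σ = (x₂ − x₁)/(z₂ − z₁) = (2.3 − 0.53)/1.158 = 1.529.

μ = 1.119, σ = 1.529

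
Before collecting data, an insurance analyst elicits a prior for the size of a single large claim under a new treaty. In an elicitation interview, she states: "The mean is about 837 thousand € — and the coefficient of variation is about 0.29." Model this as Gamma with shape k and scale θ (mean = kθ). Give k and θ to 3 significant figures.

For Gamma(k, scale θ): mean = kθ, variance = kθ², so CV = 1/√k.
CV = 0.29, hence k = 1/CV² = 11.9.
Then θ = mean/k = 837/11.9 = 70.4.

k ≈ 11.9, θ ≈ 70.4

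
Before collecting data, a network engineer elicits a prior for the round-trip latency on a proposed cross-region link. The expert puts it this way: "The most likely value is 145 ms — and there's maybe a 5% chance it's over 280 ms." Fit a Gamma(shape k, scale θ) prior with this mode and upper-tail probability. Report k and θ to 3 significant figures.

k ≈ 7.41, θ ≈ 22.6

Gamma(k,θ) with k>1 has mode (k−1)θ, so θ = 145/(k−1).
Need P(X < 280) = 0.95 with θ tied to k this way. Start at k = 2, θ = 145: P(X<280) ≈ 0.575.
Too low — raise k to concentrate. Iterating converges to k ≈ 7.41.
Then θ = 145/(7.41−1) ≈ 22.6.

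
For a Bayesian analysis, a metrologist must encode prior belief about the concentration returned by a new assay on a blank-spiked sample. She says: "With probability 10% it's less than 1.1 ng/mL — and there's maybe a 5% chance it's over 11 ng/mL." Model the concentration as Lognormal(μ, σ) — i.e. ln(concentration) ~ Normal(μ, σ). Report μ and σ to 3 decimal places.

μ ≈ 1.104, σ ≈ 0.787

If T ~ Lognormal(μ,σ) then ln T ~ Normal(μ,σ), so the p-quantile of ln T is μ + z_p·σ.
ln(1.1) = 0.09531 and ln(11) = 2.398; z_{0.1} = -1.282, z_{0.95} = 1.645.
σ = (2.398 − 0.09531)/(1.645 − (-1.282)) = 0.787.
μ = 0.09531 − (-1.282)·0.787 = 1.104.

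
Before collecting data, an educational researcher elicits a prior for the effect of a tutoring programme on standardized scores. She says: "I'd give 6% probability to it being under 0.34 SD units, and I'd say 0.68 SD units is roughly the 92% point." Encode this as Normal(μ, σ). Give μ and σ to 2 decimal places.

For Normal(μ,σ), the p-quantile is μ + z_p·σ. Here z_{0.06} = -1.555, z_{0.92} = 1.405.
So 0.34 = μ − 1.555σ and 0.68 = μ + 1.405σ.
Subtracting: σ = (0.68 − 0.34)/(1.405 − (-1.555)) = 0.11.
Then μ = 0.34 − (-1.555)·0.11 = 0.52.

μ = 0.52, σ = 0.11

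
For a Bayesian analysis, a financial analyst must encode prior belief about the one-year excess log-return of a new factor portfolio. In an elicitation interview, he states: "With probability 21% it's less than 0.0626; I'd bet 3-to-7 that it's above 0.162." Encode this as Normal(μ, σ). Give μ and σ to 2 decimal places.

μ = 0.12, σ = 0.07

For Normal(μ,σ), the p-quantile is μ + z_p·σ. Here z_{0.21} = -0.8064, z_{0.7} = 0.5244.
So 0.0626 = μ − 0.8064σ and 0.162 = μ + 0.5244σ.
Subtracting: σ = (0.162 − 0.0626)/(0.5244 − (-0.8064)) = 0.07.
Then μ = 0.0626 − (-0.8064)·0.07 = 0.12.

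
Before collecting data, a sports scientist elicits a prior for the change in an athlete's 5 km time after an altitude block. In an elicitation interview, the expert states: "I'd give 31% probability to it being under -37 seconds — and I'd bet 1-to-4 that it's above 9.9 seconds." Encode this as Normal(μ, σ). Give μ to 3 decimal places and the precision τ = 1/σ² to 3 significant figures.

The p-quantile of Normal(μ,σ) is μ + z_p·σ, with z_{0.31} = -0.4959 and z_{0.8} = 0.8416.
Eliminate σ: μ = (z₂·x₁ − z₁·x₂)/(z₂ − z₁) = (0.8416·-37 − (-0.4959)·9.9)/1.337 = -19.612.
Then σ = (x₂ − x₁)/(z₂ − z₁) = (9.9 − -37)/1.337 = 35.066.
Precision τ = 1/σ² = 1/35.07² = 0.000813.

μ = -19.612, τ = 0.000813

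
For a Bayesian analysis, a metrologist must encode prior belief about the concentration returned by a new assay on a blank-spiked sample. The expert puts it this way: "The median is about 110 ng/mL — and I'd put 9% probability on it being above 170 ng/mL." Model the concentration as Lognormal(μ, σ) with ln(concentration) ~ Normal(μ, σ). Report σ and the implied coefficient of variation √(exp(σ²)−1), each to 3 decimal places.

σ ≈ 0.325, CV ≈ 0.333

If T ~ Lognormal(μ,σ) then ln T ~ Normal(μ,σ), so the p-quantile of ln T is μ + z_p·σ.
ln(110) = 4.7 and ln(170) = 5.136; z_{0.5} = 0, z_{0.91} = 1.341.
σ = (5.136 − 4.7)/(1.341 − (0)) = 0.325.
μ = 4.7 − (0)·0.325 = 4.700.
CV = √(exp(σ²)−1) = √(exp(0.1054)−1) = 0.333.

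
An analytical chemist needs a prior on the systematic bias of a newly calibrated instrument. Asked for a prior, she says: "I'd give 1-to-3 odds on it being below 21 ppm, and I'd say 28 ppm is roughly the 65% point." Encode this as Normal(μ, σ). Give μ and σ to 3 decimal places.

The p-quantile of Normal(μ,σ) is μ + z_p·σ, with z_{0.25} = -0.6745 and z_{0.65} = 0.3853.
Eliminate σ: μ = (z₂·x₁ − z₁·x₂)/(z₂ − z₁) = (0.3853·21 − (-0.6745)·28)/1.06 = 25.455.
Then σ = (x₂ − x₁)/(z₂ − z₁) = (28 − 21)/1.06 = 6.605.

μ = 25.455, σ = 6.605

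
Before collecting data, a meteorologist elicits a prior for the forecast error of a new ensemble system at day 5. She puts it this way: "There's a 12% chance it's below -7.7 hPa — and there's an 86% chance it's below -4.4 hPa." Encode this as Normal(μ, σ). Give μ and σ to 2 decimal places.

For Normal(μ,σ), the p-quantile is μ + z_p·σ. Here z_{0.12} = -1.175, z_{0.86} = 1.08.
So -7.7 = μ − 1.175σ and -4.4 = μ + 1.08σ.
Subtracting: σ = (-4.4 − -7.7)/(1.08 − (-1.175)) = 1.46.
Then μ = -7.7 − (-1.175)·1.46 = -5.98.

μ = -5.98, σ = 1.46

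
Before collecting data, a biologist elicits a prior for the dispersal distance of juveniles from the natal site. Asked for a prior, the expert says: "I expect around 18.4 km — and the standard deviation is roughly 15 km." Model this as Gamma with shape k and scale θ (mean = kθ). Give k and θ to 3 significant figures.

For Gamma(k, scale θ): mean = kθ, variance = kθ², so CV = 1/√k.
CV = SD/mean = 15/18.4 = 0.8152, hence k = 1/CV² = 1.5.
Then θ = mean/k = 18.4/1.5 = 12.2.

k ≈ 1.5, θ ≈ 12.2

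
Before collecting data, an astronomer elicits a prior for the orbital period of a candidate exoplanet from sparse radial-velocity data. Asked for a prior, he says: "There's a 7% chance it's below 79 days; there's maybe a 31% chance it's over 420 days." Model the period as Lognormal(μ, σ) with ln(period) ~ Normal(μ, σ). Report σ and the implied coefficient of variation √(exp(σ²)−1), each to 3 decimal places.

If T ~ Lognormal(μ,σ) then ln T ~ Normal(μ,σ), so the p-quantile of ln T is μ + z_p·σ.
ln(79) = 4.369 and ln(420) = 6.04; z_{0.07} = -1.476, z_{0.69} = 0.4959.
σ = (6.04 − 4.369)/(0.4959 − (-1.476)) = 0.847.
μ = 4.369 − (-1.476)·0.847 = 5.620.
CV = √(exp(σ²)−1) = √(exp(0.7181)−1) = 1.025.

σ ≈ 0.847, CV ≈ 1.025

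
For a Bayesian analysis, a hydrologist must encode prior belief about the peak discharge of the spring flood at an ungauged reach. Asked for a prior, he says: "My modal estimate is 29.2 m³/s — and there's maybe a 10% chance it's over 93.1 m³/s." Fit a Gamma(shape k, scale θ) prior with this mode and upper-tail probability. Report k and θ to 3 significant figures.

k ≈ 2.41, θ ≈ 20.8

Gamma(k,θ) with k>1 has mode (k−1)θ, so θ = 29.2/(k−1).
Need P(X < 93.1) = 0.9 with θ tied to k this way. Start at k = 2, θ = 29.2: P(X<93.1) ≈ 0.827.
Too low — raise k to concentrate. Iterating converges to k ≈ 2.41.
Then θ = 29.2/(2.41−1) ≈ 20.8.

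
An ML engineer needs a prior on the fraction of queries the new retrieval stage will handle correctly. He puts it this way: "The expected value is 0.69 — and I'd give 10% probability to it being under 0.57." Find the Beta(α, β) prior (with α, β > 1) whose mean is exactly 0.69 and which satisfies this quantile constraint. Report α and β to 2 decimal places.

α ≈ 17.45, β ≈ 7.84

With mean 0.69 fixed, write α = 0.69s, β = 0.31s where s = α+β.
Need P(θ < 0.57) = 0.1 under Beta(0.69s, 0.31s). Normal approximation: (q−m)/√(m(1−m)/s) ≈ z_{0.1} = -1.28, so s ≈ 0.69·0.31·(-1.28)²/(0.57−0.69)² = 24.4.
At s = 24.4: P(θ<0.57) ≈ 0.104. Adjusting to match 0.1 gives s ≈ 25.29.
So α = 0.69·25.29 ≈ 17.45, β = 0.31·25.29 ≈ 7.84.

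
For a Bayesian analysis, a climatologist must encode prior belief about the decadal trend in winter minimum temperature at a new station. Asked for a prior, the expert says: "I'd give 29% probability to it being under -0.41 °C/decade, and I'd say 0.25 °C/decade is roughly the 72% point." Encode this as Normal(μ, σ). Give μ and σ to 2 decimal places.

The p-quantile of Normal(μ,σ) is μ + z_p·σ, with z_{0.29} = -0.5534 and z_{0.72} = 0.5828.
Eliminate σ: μ = (z₂·x₁ − z₁·x₂)/(z₂ − z₁) = (0.5828·-0.41 − (-0.5534)·0.25)/1.136 = -0.09.
Then σ = (x₂ − x₁)/(z₂ − z₁) = (0.25 − -0.41)/1.136 = 0.58.

μ = -0.09, σ = 0.58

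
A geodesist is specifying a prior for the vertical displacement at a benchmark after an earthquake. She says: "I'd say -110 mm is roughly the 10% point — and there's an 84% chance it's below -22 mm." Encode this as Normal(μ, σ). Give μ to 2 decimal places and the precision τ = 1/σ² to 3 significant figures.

μ = -60.45, τ = 0.000669

The p-quantile of Normal(μ,σ) is μ + z_p·σ, with z_{0.1} = -1.282 and z_{0.84} = 0.9945.
Eliminate σ: μ = (z₂·x₁ − z₁·x₂)/(z₂ − z₁) = (0.9945·-110 − (-1.282)·-22)/2.276 = -60.45.
Then σ = (x₂ − x₁)/(z₂ − z₁) = (-22 − -110)/2.276 = 38.66.
Precision τ = 1/σ² = 1/38.66² = 0.000669.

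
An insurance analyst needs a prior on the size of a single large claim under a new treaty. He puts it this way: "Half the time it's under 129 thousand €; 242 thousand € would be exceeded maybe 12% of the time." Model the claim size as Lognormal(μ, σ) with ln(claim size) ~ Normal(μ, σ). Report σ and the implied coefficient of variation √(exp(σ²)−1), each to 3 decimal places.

If T ~ Lognormal(μ,σ) then ln T ~ Normal(μ,σ), so the p-quantile of ln T is μ + z_p·σ.
ln(129) = 4.86 and ln(242) = 5.489; z_{0.5} = 0, z_{0.88} = 1.175.
σ = (5.489 − 4.86)/(1.175 − (0)) = 0.535.
μ = 4.86 − (0)·0.535 = 4.860.
CV = √(exp(σ²)−1) = √(exp(0.2867)−1) = 0.576.

σ ≈ 0.535, CV ≈ 0.576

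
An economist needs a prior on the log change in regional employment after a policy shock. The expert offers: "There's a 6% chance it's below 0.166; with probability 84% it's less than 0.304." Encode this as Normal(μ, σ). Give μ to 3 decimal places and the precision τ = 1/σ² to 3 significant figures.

For Normal(μ,σ), the p-quantile is μ + z_p·σ. Here z_{0.06} = -1.555, z_{0.84} = 0.9945.
So 0.166 = μ − 1.555σ and 0.304 = μ + 0.9945σ.
Subtracting: σ = (0.304 − 0.166)/(0.9945 − (-1.555)) = 0.054.
Then μ = 0.166 − (-1.555)·0.054 = 0.250.
Precision τ = 1/σ² = 1/0.05413² = 341.

μ = 0.250, τ = 341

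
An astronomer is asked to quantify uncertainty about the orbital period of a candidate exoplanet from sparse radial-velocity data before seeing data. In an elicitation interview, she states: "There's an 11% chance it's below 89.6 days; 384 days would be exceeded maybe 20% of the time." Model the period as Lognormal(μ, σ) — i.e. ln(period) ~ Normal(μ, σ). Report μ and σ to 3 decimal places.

If T ~ Lognormal(μ,σ) then ln T ~ Normal(μ,σ), so the p-quantile of ln T is μ + z_p·σ.
ln(89.6) = 4.495 and ln(384) = 5.951; z_{0.11} = -1.227, z_{0.8} = 0.8416.
σ = (5.951 − 4.495)/(0.8416 − (-1.227)) = 0.704.
μ = 4.495 − (-1.227)·0.704 = 5.358.

μ ≈ 5.358, σ ≈ 0.704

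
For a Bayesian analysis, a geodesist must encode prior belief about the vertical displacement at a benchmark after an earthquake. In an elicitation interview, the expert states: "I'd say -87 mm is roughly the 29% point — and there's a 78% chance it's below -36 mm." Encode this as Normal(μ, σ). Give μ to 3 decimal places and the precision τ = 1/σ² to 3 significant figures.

For Normal(μ,σ), the p-quantile is μ + z_p·σ. Here z_{0.29} = -0.5534, z_{0.78} = 0.7722.
So -87 = μ − 0.5534σ and -36 = μ + 0.7722σ.
Subtracting: σ = (-36 − -87)/(0.7722 − (-0.5534)) = 38.474.
Then μ = -87 − (-0.5534)·38.474 = -65.709.
Precision τ = 1/σ² = 1/38.47² = 0.000676.

μ = -65.709, τ = 0.000676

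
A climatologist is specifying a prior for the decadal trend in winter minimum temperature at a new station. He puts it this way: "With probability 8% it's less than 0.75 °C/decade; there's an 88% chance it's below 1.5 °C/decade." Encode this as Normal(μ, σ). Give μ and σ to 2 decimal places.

For Normal(μ,σ), the p-quantile is μ + z_p·σ. Here z_{0.08} = -1.405, z_{0.88} = 1.175.
So 0.75 = μ − 1.405σ and 1.5 = μ + 1.175σ.
Subtracting: σ = (1.5 − 0.75)/(1.175 − (-1.405)) = 0.29.
Then μ = 0.75 − (-1.405)·0.29 = 1.16.

μ = 1.16, σ = 0.29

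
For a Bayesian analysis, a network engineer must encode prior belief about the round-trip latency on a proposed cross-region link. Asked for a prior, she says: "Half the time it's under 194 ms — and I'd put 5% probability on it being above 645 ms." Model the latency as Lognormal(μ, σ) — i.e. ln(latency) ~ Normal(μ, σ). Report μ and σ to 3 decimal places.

μ ≈ 5.268, σ ≈ 0.730

If T ~ Lognormal(μ,σ) then ln T ~ Normal(μ,σ), so the p-quantile of ln T is μ + z_p·σ.
ln(194) = 5.268 and ln(645) = 6.469; z_{0.5} = 0, z_{0.95} = 1.645.
σ = (6.469 − 5.268)/(1.645 − (0)) = 0.730.
μ = 5.268 − (0)·0.730 = 5.268.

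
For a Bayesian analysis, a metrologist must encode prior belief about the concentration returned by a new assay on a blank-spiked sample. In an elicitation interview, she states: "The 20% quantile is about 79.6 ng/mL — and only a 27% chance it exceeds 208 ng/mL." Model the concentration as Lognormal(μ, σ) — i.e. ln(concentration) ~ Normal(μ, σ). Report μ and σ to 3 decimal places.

μ ≈ 4.933, σ ≈ 0.660

If T ~ Lognormal(μ,σ) then ln T ~ Normal(μ,σ), so the p-quantile of ln T is μ + z_p·σ.
ln(79.6) = 4.377 and ln(208) = 5.338; z_{0.2} = -0.8416, z_{0.73} = 0.6128.
σ = (5.338 − 4.377)/(0.6128 − (-0.8416)) = 0.660.
μ = 4.377 − (-0.8416)·0.660 = 4.933.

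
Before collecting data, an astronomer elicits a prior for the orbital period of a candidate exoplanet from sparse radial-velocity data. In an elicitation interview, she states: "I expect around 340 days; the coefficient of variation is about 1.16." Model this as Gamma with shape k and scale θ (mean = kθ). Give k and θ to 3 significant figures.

For Gamma(k, scale θ): mean = kθ, variance = kθ², so CV = 1/√k.
CV = 1.16, hence k = 1/CV² = 0.743.
Then θ = mean/k = 340/0.743 = 458.

k ≈ 0.743, θ ≈ 458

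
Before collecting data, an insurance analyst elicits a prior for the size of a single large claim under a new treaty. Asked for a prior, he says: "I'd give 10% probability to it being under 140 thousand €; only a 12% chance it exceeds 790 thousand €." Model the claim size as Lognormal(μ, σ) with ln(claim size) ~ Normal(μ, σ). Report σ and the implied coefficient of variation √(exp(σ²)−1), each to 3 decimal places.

If T ~ Lognormal(μ,σ) then ln T ~ Normal(μ,σ), so the p-quantile of ln T is μ + z_p·σ.
ln(140) = 4.942 and ln(790) = 6.672; z_{0.1} = -1.282, z_{0.88} = 1.175.
σ = (6.672 − 4.942)/(1.175 − (-1.282)) = 0.704.
μ = 4.942 − (-1.282)·0.704 = 5.844.
CV = √(exp(σ²)−1) = √(exp(0.4962)−1) = 0.802.

σ ≈ 0.704, CV ≈ 0.802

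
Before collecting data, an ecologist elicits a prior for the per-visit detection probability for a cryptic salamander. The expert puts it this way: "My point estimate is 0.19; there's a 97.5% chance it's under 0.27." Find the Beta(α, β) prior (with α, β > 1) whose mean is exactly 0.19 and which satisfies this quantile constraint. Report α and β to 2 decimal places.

With mean 0.19 fixed, write α = 0.19s, β = 0.81s where s = α+β.
Need P(θ < 0.27) = 0.975 under Beta(0.19s, 0.81s). Normal approximation: (q−m)/√(m(1−m)/s) ≈ z_{0.975} = 1.96, so s ≈ 0.19·0.81·(1.96)²/(0.27−0.19)² = 92.4.
At s = 92.4: P(θ<0.27) ≈ 0.967. Adjusting to match 0.975 gives s ≈ 104.91.
So α = 0.19·104.91 ≈ 19.93, β = 0.81·104.91 ≈ 84.97.

α ≈ 19.93, β ≈ 84.97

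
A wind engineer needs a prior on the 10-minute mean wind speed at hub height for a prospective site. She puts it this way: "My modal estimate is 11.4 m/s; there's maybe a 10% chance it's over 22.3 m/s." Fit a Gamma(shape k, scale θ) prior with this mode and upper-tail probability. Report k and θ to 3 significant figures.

Gamma(k,θ) with k>1 has mode (k−1)θ, so θ = 11.4/(k−1).
Need P(X < 22.3) = 0.9 with θ tied to k this way. Start at k = 2, θ = 11.4: P(X<22.3) ≈ 0.582.
Too low — raise k to concentrate. Iterating converges to k ≈ 5.25.
Then θ = 11.4/(5.25−1) ≈ 2.68.

k ≈ 5.25, θ ≈ 2.68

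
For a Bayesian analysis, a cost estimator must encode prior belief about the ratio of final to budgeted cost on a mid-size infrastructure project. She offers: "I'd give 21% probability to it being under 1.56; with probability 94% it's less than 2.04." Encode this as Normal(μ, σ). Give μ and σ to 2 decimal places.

μ = 1.72, σ = 0.20

The p-quantile of Normal(μ,σ) is μ + z_p·σ, with z_{0.21} = -0.8064 and z_{0.94} = 1.555.
Eliminate σ: μ = (z₂·x₁ − z₁·x₂)/(z₂ − z₁) = (1.555·1.56 − (-0.8064)·2.04)/2.361 = 1.72.
Then σ = (x₂ − x₁)/(z₂ − z₁) = (2.04 − 1.56)/2.361 = 0.20.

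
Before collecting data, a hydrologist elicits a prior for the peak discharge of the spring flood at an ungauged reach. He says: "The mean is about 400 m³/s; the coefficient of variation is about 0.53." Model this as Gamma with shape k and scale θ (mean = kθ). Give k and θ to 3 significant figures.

For Gamma(k, scale θ): mean = kθ, variance = kθ², so CV = 1/√k.
CV = 0.53, hence k = 1/CV² = 3.56.
Then θ = mean/k = 400/3.56 = 112.

k ≈ 3.56, θ ≈ 112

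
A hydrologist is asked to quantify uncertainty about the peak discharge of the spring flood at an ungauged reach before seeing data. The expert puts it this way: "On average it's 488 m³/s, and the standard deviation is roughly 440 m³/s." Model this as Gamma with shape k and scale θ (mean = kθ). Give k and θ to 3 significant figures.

k ≈ 1.23, θ ≈ 397

For Gamma(k, scale θ): mean = kθ, variance = kθ², so CV = 1/√k.
CV = SD/mean = 440/488 = 0.9016, hence k = 1/CV² = 1.23.
Then θ = mean/k = 488/1.23 = 397.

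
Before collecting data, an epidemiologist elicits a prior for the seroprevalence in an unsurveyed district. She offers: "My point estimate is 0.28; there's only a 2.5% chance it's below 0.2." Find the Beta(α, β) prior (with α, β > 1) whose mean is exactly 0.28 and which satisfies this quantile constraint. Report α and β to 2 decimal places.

α ≈ 30.40, β ≈ 78.18

With mean 0.28 fixed, write α = 0.28s, β = 0.72s where s = α+β.
Need P(θ < 0.2) = 0.025 under Beta(0.28s, 0.72s). Normal approximation: (q−m)/√(m(1−m)/s) ≈ z_{0.025} = -1.96, so s ≈ 0.28·0.72·(-1.96)²/(0.2−0.28)² = 121.0.
At s = 121.0: P(θ<0.2) ≈ 0.019. Adjusting to match 0.025 gives s ≈ 108.58.
So α = 0.28·108.58 ≈ 30.40, β = 0.72·108.58 ≈ 78.18.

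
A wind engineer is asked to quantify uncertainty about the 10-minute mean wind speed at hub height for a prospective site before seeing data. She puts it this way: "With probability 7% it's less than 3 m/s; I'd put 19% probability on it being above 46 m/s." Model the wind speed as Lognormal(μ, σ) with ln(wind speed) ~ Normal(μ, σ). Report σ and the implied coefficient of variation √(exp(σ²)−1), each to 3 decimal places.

σ ≈ 1.160, CV ≈ 1.685

If T ~ Lognormal(μ,σ) then ln T ~ Normal(μ,σ), so the p-quantile of ln T is μ + z_p·σ.
ln(3) = 1.099 and ln(46) = 3.829; z_{0.07} = -1.476, z_{0.81} = 0.8779.
σ = (3.829 − 1.099)/(0.8779 − (-1.476)) = 1.160.
μ = 1.099 − (-1.476)·1.160 = 2.810.
CV = √(exp(σ²)−1) = √(exp(1.3454)−1) = 1.685.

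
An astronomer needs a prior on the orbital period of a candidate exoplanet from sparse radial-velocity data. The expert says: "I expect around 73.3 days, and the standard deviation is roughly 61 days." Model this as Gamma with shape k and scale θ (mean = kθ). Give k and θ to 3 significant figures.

For Gamma(k, scale θ): mean = kθ, variance = kθ², so CV = 1/√k.
CV = SD/mean = 61/73.3 = 0.8322, hence k = 1/CV² = 1.44.
Then θ = mean/k = 73.3/1.44 = 50.8.

k ≈ 1.44, θ ≈ 50.8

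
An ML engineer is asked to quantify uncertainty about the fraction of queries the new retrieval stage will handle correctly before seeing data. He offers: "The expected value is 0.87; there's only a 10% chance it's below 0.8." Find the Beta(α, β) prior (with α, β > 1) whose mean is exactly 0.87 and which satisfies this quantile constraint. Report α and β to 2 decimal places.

With mean 0.87 fixed, write α = 0.87s, β = 0.13s where s = α+β.
Need P(θ < 0.8) = 0.1 under Beta(0.87s, 0.13s). Normal approximation: (q−m)/√(m(1−m)/s) ≈ z_{0.1} = -1.28, so s ≈ 0.87·0.13·(-1.28)²/(0.8−0.87)² = 37.9.
At s = 37.9: P(θ<0.8) ≈ 0.107. Adjusting to match 0.1 gives s ≈ 40.82.
So α = 0.87·40.82 ≈ 35.51, β = 0.13·40.82 ≈ 5.31.

α ≈ 35.51, β ≈ 5.31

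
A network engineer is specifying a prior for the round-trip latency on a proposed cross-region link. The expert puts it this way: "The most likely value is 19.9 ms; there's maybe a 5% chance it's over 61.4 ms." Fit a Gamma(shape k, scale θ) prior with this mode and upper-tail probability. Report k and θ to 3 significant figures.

Gamma(k,θ) with k>1 has mode (k−1)θ, so θ = 19.9/(k−1).
Need P(X < 61.4) = 0.95 with θ tied to k this way. Start at k = 2, θ = 19.9: P(X<61.4) ≈ 0.813.
Too low — raise k to concentrate. Iterating converges to k ≈ 3.08.
Then θ = 19.9/(3.08−1) ≈ 9.57.

k ≈ 3.08, θ ≈ 9.57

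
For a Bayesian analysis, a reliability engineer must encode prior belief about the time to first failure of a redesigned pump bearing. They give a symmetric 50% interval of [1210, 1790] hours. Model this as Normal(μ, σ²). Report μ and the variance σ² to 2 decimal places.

A symmetric 50% interval runs μ ± z·σ with z = 0.6745.
Half-width = 290, so σ = 290/0.6745 = 429.955 and σ² = 184861.00.
μ is the interval midpoint, 1500.00.

μ = 1500.00, σ² = 184861.00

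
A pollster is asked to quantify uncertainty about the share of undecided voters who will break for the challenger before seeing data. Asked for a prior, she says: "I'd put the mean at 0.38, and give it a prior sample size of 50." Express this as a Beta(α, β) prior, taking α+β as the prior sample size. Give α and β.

α = 19, β = 31

Under the effective-sample-size interpretation, Beta(α, β) has prior mean α/(α+β) and prior sample size α+β.
So α+β = 50 and α/(α+β) = 0.38, giving α = 0.38·50 = 19 and β = 50 − 19 = 31.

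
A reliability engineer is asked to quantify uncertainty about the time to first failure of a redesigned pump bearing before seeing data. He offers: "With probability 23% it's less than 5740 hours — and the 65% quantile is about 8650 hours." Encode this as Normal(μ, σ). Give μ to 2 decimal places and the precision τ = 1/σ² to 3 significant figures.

For Normal(μ,σ), the p-quantile is μ + z_p·σ. Here z_{0.23} = -0.7388, z_{0.65} = 0.3853.
So 5740 = μ − 0.7388σ and 8650 = μ + 0.3853σ.
Subtracting: σ = (8650 − 5740)/(0.3853 − (-0.7388)) = 2588.58.
Then μ = 5740 − (-0.7388)·2588.58 = 7652.57.
Precision τ = 1/σ² = 1/2589² = 1.49e-07.

μ = 7652.57, τ = 1.49e-07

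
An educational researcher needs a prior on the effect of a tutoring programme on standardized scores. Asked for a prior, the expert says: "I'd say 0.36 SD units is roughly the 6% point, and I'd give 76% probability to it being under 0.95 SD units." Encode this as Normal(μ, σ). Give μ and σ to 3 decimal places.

μ = 0.766, σ = 0.261

For Normal(μ,σ), the p-quantile is μ + z_p·σ. Here z_{0.06} = -1.555, z_{0.76} = 0.7063.
So 0.36 = μ − 1.555σ and 0.95 = μ + 0.7063σ.
Subtracting: σ = (0.95 − 0.36)/(0.7063 − (-1.555)) = 0.261.
Then μ = 0.36 − (-1.555)·0.261 = 0.766.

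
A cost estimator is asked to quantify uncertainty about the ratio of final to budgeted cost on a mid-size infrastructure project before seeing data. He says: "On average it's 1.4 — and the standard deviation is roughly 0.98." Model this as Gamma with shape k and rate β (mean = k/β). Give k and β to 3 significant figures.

For Gamma(k, rate β): mean = k/β, variance = k/β², so CV = 1/√k.
CV = SD/mean = 0.98/1.4 = 0.7, hence k = 1/CV² = 2.04.
Then β = k/mean = 2.04/1.4 = 1.46.

k ≈ 2.04, β ≈ 1.46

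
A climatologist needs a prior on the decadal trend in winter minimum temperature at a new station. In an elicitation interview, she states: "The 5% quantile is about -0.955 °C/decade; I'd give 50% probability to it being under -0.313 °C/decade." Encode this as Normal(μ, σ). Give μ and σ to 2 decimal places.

μ = -0.31, σ = 0.39

The p-quantile of Normal(μ,σ) is μ + z_p·σ, with z_{0.05} = -1.645 and z_{0.5} = 0.
Eliminate σ: μ = (z₂·x₁ − z₁·x₂)/(z₂ − z₁) = (0·-0.955 − (-1.645)·-0.313)/1.645 = -0.31.
Then σ = (x₂ − x₁)/(z₂ − z₁) = (-0.313 − -0.955)/1.645 = 0.39.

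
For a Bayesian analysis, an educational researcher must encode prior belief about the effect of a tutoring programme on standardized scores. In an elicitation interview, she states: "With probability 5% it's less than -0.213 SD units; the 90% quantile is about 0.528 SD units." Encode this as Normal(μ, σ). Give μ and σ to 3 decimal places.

μ = 0.203, σ = 0.253

The p-quantile of Normal(μ,σ) is μ + z_p·σ, with z_{0.05} = -1.645 and z_{0.9} = 1.282.
Eliminate σ: μ = (z₂·x₁ − z₁·x₂)/(z₂ − z₁) = (1.282·-0.213 − (-1.645)·0.528)/2.926 = 0.203.
Then σ = (x₂ − x₁)/(z₂ − z₁) = (0.528 − -0.213)/2.926 = 0.253.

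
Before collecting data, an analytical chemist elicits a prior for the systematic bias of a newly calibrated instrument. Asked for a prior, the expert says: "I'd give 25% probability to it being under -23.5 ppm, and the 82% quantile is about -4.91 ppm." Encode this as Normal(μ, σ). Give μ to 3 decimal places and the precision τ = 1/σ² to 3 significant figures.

The p-quantile of Normal(μ,σ) is μ + z_p·σ, with z_{0.25} = -0.6745 and z_{0.82} = 0.9154.
Eliminate σ: μ = (z₂·x₁ − z₁·x₂)/(z₂ − z₁) = (0.9154·-23.5 − (-0.6745)·-4.91)/1.59 = -15.613.
Then σ = (x₂ − x₁)/(z₂ − z₁) = (-4.91 − -23.5)/1.59 = 11.693.
Precision τ = 1/σ² = 1/11.69² = 0.00731.

μ = -15.613, τ = 0.00731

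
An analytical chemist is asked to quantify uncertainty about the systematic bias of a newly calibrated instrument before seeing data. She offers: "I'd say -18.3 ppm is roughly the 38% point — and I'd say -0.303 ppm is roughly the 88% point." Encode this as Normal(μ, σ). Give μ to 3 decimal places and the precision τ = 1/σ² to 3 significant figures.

μ = -14.586, τ = 0.00677

For Normal(μ,σ), the p-quantile is μ + z_p·σ. Here z_{0.38} = -0.3055, z_{0.88} = 1.175.
So -18.3 = μ − 0.3055σ and -0.303 = μ + 1.175σ.
Subtracting: σ = (-0.303 − -18.3)/(1.175 − (-0.3055)) = 12.156.
Then μ = -18.3 − (-0.3055)·12.156 = -14.586.
Precision τ = 1/σ² = 1/12.16² = 0.00677.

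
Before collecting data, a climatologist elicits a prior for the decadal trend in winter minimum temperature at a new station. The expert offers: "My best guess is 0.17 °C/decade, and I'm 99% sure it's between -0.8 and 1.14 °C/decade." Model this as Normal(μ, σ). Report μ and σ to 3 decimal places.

A symmetric 99% interval runs μ ± z·σ with z = 2.576.
Half-width = 0.97, so σ = 0.97/2.576 = 0.377.
μ is the stated best guess, 0.170.

μ = 0.170, σ = 0.377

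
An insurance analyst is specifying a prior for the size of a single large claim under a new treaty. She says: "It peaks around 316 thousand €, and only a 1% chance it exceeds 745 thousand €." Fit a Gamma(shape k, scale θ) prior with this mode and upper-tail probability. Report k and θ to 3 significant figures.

k ≈ 7.46, θ ≈ 48.9

Gamma(k,θ) with k>1 has mode (k−1)θ, so θ = 316/(k−1).
Need P(X < 745) = 0.99 with θ tied to k this way. Start at k = 2, θ = 316: P(X<745) ≈ 0.682.
Too low — raise k to concentrate. Iterating converges to k ≈ 7.46.
Then θ = 316/(7.46−1) ≈ 48.9.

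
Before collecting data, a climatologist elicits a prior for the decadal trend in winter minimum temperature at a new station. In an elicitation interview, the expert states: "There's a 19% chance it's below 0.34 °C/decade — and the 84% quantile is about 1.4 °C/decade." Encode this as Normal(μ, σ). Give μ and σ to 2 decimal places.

μ = 0.84, σ = 0.57

The p-quantile of Normal(μ,σ) is μ + z_p·σ, with z_{0.19} = -0.8779 and z_{0.84} = 0.9945.
Eliminate σ: μ = (z₂·x₁ − z₁·x₂)/(z₂ − z₁) = (0.9945·0.34 − (-0.8779)·1.4)/1.872 = 0.84.
Then σ = (x₂ − x₁)/(z₂ − z₁) = (1.4 − 0.34)/1.872 = 0.57.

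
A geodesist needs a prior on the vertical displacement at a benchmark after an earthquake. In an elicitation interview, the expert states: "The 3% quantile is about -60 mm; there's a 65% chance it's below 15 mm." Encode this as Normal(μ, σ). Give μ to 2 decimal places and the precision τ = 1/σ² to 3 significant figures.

For Normal(μ,σ), the p-quantile is μ + z_p·σ. Here z_{0.03} = -1.881, z_{0.65} = 0.3853.
So -60 = μ − 1.881σ and 15 = μ + 0.3853σ.
Subtracting: σ = (15 − -60)/(0.3853 − (-1.881)) = 33.10.
Then μ = -60 − (-1.881)·33.10 = 2.25.
Precision τ = 1/σ² = 1/33.1² = 0.000913.

μ = 2.25, τ = 0.000913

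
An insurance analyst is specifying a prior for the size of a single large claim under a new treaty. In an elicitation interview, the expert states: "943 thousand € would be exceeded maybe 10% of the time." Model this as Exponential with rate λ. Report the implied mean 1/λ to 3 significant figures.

P(T > 943.0) = e^(−λ·943.0) = 0.1, so λ = −ln(0.1)/943.0 = 0.00244.
Mean = 1/λ = 410 thousand €.

mean ≈ 410 thousand €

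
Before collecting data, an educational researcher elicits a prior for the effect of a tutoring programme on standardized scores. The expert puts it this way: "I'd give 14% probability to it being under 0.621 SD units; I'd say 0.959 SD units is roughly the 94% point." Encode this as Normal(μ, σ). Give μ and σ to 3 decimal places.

The p-quantile of Normal(μ,σ) is μ + z_p·σ, with z_{0.14} = -1.08 and z_{0.94} = 1.555.
Eliminate σ: μ = (z₂·x₁ − z₁·x₂)/(z₂ − z₁) = (1.555·0.621 − (-1.08)·0.959)/2.635 = 0.760.
Then σ = (x₂ − x₁)/(z₂ − z₁) = (0.959 − 0.621)/2.635 = 0.128.

μ = 0.760, σ = 0.128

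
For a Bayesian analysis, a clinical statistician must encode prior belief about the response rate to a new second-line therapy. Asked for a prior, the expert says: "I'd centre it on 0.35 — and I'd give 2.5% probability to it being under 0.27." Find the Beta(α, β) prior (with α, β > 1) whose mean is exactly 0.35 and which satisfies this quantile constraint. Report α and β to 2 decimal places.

α ≈ 44.72, β ≈ 83.05

With mean 0.35 fixed, write α = 0.35s, β = 0.65s where s = α+β.
Need P(θ < 0.27) = 0.025 under Beta(0.35s, 0.65s). Normal approximation: (q−m)/√(m(1−m)/s) ≈ z_{0.025} = -1.96, so s ≈ 0.35·0.65·(-1.96)²/(0.27−0.35)² = 136.6.
At s = 136.6: P(θ<0.27) ≈ 0.021. Adjusting to match 0.025 gives s ≈ 127.76.
So α = 0.35·127.76 ≈ 44.72, β = 0.65·127.76 ≈ 83.05.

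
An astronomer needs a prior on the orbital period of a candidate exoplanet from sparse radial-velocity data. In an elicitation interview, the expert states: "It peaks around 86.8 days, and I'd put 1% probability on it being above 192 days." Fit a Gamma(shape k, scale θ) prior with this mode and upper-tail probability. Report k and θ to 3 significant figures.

Gamma(k,θ) with k>1 has mode (k−1)θ, so θ = 86.8/(k−1).
Need P(X < 192) = 0.99 with θ tied to k this way. Start at k = 2, θ = 86.8: P(X<192) ≈ 0.648.
Too low — raise k to concentrate. Iterating converges to k ≈ 8.64.
Then θ = 86.8/(8.64−1) ≈ 11.4.

k ≈ 8.64, θ ≈ 11.4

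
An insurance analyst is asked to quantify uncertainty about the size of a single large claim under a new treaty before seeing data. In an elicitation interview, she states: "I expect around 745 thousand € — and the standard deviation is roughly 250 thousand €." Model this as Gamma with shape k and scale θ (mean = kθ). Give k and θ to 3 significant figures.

For Gamma(k, scale θ): mean = kθ, variance = kθ², so CV = 1/√k.
CV = SD/mean = 250/745 = 0.3356, hence k = 1/CV² = 8.88.
Then θ = mean/k = 745/8.88 = 83.9.

k ≈ 8.88, θ ≈ 83.9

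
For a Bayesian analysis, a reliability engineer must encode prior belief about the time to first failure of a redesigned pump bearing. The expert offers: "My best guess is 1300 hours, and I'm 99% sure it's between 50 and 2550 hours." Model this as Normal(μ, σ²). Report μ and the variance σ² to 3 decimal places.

μ = 1300.000, σ² = 235497.265

A symmetric 99% interval runs μ ± z·σ with z = 2.576.
Half-width = 1250, so σ = 1250/2.576 = 485.2806 and σ² = 235497.265.
μ is the stated best guess, 1300.000.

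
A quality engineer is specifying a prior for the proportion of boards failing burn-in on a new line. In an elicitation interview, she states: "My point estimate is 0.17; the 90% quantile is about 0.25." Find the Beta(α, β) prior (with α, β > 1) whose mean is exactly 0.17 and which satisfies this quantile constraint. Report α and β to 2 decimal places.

α ≈ 6.56, β ≈ 32.05

With mean 0.17 fixed, write α = 0.17s, β = 0.83s where s = α+β.
Need P(θ < 0.25) = 0.9 under Beta(0.17s, 0.83s). Normal approximation: (q−m)/√(m(1−m)/s) ≈ z_{0.9} = 1.28, so s ≈ 0.17·0.83·(1.28)²/(0.25−0.17)² = 36.2.
At s = 36.2: P(θ<0.25) ≈ 0.894. Adjusting to match 0.9 gives s ≈ 38.62.
So α = 0.17·38.62 ≈ 6.56, β = 0.83·38.62 ≈ 32.05.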